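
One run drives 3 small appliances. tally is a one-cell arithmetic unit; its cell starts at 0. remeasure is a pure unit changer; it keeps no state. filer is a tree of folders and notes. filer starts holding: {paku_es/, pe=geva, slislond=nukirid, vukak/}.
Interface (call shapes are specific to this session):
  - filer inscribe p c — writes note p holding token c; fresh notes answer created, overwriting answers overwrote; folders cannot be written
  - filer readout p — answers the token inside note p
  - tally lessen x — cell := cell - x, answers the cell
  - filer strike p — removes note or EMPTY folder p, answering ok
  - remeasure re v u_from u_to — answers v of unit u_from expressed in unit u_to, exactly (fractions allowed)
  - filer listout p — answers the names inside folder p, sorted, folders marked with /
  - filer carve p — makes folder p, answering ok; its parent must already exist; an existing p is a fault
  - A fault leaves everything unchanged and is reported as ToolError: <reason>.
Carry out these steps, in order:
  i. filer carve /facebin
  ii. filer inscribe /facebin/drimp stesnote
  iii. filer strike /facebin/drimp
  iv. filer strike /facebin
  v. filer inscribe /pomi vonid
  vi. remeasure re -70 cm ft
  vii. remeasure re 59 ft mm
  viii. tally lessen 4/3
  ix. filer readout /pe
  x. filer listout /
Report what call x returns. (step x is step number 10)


Answer: [paku_es/, pe, pomi, slislond, vukak/]

Derivation:
$ filer carve p: /facebin
  ok
$ filer inscribe p: /facebin/drimp c: stesnote
  created
$ filer strike p: /facebin/drimp
  ok
$ filer strike p: /facebin
  ok
$ filer inscribe p: /pomi c: vonid
  created
$ remeasure re v: -70 u_from: cm u_to: ft
  -875/381
$ remeasure re v: 59 u_from: ft u_to: mm
  89916/5
$ tally lessen x: 4/3
  -4/3
$ filer readout p: /pe
  geva
$ filer listout p: /
  [paku_es/, pe, pomi, slislond, vukak/]


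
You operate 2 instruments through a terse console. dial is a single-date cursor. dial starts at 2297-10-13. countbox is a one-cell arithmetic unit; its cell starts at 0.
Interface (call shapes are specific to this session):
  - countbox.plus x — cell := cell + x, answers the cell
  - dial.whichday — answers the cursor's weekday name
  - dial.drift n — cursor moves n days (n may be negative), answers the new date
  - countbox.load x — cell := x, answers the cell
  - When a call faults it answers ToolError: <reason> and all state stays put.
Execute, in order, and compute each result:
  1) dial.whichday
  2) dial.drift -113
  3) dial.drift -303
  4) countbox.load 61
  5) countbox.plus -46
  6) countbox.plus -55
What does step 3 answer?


% dial.whichday() -> Wednesday
% dial.drift(n='-113') -> 2297-06-22
% dial.drift(n='-303') -> 2296-08-23
% countbox.load(x='61') -> 61
% countbox.plus(x='-46') -> 15
% countbox.plus(x='-55') -> -40

Answer: 2296-08-23


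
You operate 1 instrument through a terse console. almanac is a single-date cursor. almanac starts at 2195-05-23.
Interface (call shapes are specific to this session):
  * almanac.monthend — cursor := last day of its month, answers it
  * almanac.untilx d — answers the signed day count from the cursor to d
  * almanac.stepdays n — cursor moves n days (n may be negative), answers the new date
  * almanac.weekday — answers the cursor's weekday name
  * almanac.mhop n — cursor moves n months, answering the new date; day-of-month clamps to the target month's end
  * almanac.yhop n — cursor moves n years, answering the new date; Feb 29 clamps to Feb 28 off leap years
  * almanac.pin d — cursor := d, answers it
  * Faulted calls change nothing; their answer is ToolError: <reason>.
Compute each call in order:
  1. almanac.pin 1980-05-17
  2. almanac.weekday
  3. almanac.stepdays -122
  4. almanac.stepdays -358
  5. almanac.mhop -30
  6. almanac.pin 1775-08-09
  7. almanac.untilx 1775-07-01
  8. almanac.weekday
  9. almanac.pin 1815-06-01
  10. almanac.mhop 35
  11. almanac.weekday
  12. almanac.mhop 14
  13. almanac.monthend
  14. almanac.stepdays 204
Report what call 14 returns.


Step: almanac.pin[d→1980-05-17]
Result: 1980-05-17
Step: almanac.weekday[]
Result: Saturday
Step: almanac.stepdays[n→-122]
Result: 1980-01-16
Step: almanac.stepdays[n→-358]
Result: 1979-01-23
Step: almanac.mhop[n→-30]
Result: 1976-07-23
Step: almanac.pin[d→1775-08-09]
Result: 1775-08-09
Step: almanac.untilx[d→1775-07-01]
Result: -39
Step: almanac.weekday[]
Result: Wednesday
Step: almanac.pin[d→1815-06-01]
Result: 1815-06-01
Step: almanac.mhop[n→35]
Result: 1818-05-01
Step: almanac.weekday[]
Result: Friday
Step: almanac.mhop[n→14]
Result: 1819-07-01
Step: almanac.monthend[]
Result: 1819-07-31
Step: almanac.stepdays[n→204]
Result: 1820-02-20

Answer: 1820-02-20


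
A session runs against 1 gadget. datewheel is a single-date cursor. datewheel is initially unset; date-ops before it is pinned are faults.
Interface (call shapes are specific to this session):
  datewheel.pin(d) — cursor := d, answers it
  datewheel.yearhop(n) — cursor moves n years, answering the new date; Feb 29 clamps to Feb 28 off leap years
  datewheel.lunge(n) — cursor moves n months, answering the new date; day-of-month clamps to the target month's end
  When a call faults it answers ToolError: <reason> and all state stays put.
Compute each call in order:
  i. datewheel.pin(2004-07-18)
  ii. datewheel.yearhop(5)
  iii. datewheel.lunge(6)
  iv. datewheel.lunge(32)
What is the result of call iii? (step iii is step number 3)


Answer: 2010-01-18

Derivation:
==> datewheel.pin(d→2004-07-18)
<== 2004-07-18
==> datewheel.yearhop(n→5)
<== 2009-07-18
==> datewheel.lunge(n→6)
<== 2010-01-18
==> datewheel.lunge(n→32)
<== 2012-09-18


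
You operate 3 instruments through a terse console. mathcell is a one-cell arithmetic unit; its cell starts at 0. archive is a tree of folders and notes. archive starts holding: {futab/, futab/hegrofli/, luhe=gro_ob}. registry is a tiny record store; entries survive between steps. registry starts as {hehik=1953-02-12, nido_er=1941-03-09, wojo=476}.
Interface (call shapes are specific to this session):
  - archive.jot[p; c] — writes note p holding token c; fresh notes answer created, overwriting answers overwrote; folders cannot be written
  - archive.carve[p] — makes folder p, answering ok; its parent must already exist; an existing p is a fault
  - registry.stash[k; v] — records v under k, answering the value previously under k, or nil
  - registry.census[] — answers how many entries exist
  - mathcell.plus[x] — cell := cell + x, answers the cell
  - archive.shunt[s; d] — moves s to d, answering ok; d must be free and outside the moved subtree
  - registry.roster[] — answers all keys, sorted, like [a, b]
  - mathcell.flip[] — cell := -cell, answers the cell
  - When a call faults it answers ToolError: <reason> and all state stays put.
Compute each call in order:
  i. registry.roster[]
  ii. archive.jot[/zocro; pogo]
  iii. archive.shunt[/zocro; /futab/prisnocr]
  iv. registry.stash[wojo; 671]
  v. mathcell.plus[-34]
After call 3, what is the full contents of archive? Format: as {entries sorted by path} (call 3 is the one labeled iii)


$ registry.roster
= [hehik, nido_er, wojo]
$ archive.jot p='/zocro' c='pogo'
= created
$ archive.shunt s='/zocro' d='/futab/prisnocr'
= ok
$ registry.stash k='wojo' v='671'
= 476
$ mathcell.plus x='-34'
= -34

Answer: {futab/, futab/hegrofli/, futab/prisnocr=pogo, luhe=gro_ob}


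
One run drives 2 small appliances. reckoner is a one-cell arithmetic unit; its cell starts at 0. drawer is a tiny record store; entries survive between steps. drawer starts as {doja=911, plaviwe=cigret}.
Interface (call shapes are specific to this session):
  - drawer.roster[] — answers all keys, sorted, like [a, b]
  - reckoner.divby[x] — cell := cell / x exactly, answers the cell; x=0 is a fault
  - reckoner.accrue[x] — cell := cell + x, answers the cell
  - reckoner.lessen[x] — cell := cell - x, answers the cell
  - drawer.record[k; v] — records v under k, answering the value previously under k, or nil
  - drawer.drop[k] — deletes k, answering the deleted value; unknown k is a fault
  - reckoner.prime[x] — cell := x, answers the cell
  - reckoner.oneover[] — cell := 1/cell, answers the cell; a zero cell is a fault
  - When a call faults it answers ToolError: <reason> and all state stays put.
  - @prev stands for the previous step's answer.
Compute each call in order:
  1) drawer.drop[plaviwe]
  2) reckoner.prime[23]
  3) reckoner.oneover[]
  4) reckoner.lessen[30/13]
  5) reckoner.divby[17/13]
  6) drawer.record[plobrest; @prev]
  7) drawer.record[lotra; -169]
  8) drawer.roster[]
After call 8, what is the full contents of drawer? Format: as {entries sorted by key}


Do: drop[k→plaviwe]
See: cigret
Do: prime[x→23]
See: 23
Do: oneover[]
See: 1/23
Do: lessen[x→30/13]
See: -677/299
Do: divby[x→17/13]
See: -677/391
Do: record[k→plobrest; v→@prev]
See: nil
Do: record[k→lotra; v→-169]
See: nil
Do: roster[]
See: [doja, lotra, plobrest]

Answer: {doja=911, lotra=-169, plobrest=-677/391}


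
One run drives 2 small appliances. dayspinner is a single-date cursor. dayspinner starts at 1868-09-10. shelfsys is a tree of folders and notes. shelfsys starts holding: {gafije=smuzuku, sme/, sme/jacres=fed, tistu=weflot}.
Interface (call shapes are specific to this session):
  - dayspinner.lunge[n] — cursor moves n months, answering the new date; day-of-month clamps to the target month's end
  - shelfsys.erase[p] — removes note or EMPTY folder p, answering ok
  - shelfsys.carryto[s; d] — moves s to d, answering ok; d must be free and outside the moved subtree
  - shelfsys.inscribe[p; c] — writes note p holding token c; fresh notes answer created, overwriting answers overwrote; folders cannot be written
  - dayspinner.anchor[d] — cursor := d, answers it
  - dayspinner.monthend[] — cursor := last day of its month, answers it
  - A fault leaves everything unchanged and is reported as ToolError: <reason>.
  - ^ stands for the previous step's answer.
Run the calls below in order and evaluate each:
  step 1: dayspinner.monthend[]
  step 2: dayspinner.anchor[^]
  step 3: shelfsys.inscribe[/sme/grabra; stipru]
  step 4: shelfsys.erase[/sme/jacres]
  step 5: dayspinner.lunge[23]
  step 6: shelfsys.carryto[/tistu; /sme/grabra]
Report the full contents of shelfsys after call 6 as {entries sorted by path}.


Answer: {gafije=smuzuku, sme/, sme/grabra=stipru, tistu=weflot}

Derivation:
-- 1. monthend() -> 1868-09-30
-- 2. anchor(d: ^) -> 1868-09-30
-- 3. inscribe(p: /sme/grabra, c: stipru) -> created
-- 4. erase(p: /sme/jacres) -> ok
-- 5. lunge(n: 23) -> 1870-08-30
-- 6. carryto(s: /tistu, d: /sme/grabra) -> ToolError: exists


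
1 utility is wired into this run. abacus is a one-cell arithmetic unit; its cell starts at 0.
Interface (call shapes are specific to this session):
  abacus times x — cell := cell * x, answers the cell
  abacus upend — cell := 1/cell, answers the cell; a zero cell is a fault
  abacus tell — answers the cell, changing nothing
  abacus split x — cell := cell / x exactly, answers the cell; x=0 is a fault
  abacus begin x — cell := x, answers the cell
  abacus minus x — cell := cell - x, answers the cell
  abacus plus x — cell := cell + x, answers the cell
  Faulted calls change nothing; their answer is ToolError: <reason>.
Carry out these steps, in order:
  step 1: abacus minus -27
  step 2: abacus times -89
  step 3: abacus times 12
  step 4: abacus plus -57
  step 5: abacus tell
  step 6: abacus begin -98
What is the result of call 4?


-- abacus minus(x: -27) == 27
-- abacus times(x: -89) == -2403
-- abacus times(x: 12) == -28836
-- abacus plus(x: -57) == -28893
-- abacus tell() == -28893
-- abacus begin(x: -98) == -98

Answer: -28893


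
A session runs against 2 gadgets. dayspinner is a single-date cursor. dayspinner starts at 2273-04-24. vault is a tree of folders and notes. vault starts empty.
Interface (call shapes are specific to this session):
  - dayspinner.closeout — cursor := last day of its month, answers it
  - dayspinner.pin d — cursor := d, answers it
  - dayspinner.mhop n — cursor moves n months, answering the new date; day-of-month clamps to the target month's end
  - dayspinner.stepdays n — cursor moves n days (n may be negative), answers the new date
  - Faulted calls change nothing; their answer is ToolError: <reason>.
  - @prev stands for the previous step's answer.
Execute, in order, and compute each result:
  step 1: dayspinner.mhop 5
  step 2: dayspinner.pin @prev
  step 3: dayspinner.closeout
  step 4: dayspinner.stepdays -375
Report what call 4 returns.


Answer: 2272-09-20

Derivation:
==> mhop(n→5)
<== 2273-09-24
==> pin(d→@prev)
<== 2273-09-24
==> closeout()
<== 2273-09-30
==> stepdays(n→-375)
<== 2272-09-20


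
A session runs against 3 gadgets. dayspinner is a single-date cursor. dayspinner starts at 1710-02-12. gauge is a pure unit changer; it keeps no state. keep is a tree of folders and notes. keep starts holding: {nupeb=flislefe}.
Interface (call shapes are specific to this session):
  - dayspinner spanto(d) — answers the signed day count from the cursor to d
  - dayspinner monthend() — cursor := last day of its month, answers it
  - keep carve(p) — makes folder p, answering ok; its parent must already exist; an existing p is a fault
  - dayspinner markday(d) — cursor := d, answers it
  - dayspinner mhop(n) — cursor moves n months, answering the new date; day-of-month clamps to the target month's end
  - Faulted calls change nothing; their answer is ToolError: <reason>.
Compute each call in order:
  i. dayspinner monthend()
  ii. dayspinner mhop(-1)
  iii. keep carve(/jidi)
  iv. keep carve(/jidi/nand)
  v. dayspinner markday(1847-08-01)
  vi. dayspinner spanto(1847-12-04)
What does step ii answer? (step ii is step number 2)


·→ dayspinner monthend()
·← 1710-02-28
·→ dayspinner mhop(n: -1)
·← 1710-01-28
·→ keep carve(p: /jidi)
·← ok
·→ keep carve(p: /jidi/nand)
·← ok
·→ dayspinner markday(d: 1847-08-01)
·← 1847-08-01
·→ dayspinner spanto(d: 1847-12-04)
·← 125

Answer: 1710-01-28


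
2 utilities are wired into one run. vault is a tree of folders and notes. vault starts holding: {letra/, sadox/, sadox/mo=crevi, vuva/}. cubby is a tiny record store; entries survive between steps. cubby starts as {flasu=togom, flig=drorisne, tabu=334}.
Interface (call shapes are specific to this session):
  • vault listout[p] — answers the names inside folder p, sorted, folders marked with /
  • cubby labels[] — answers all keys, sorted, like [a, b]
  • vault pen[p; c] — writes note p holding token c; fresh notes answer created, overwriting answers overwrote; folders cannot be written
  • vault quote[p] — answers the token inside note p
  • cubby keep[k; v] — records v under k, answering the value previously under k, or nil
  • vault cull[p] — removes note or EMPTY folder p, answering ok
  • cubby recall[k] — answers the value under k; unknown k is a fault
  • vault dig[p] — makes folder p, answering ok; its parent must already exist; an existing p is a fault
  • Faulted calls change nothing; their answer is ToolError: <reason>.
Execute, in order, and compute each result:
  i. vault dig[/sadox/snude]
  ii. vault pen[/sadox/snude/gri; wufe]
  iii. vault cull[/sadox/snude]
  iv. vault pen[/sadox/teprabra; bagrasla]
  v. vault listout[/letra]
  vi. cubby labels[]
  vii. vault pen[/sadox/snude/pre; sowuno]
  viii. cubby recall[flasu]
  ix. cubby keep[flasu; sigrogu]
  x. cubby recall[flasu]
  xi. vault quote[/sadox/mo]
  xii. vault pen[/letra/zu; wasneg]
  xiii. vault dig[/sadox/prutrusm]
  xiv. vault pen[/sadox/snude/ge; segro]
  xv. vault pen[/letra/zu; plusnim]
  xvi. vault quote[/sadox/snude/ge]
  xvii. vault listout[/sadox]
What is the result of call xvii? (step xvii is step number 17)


Answer: [mo, prutrusm/, snude/, teprabra]

Derivation:
$ vault dig p='/sadox/snude'
:: ok
$ vault pen p='/sadox/snude/gri' c='wufe'
:: created
$ vault cull p='/sadox/snude'
:: ToolError: not empty
$ vault pen p='/sadox/teprabra' c='bagrasla'
:: created
$ vault listout p='/letra'
:: []
$ cubby labels
:: [flasu, flig, tabu]
$ vault pen p='/sadox/snude/pre' c='sowuno'
:: created
$ cubby recall k='flasu'
:: togom
$ cubby keep k='flasu' v='sigrogu'
:: togom
$ cubby recall k='flasu'
:: sigrogu
$ vault quote p='/sadox/mo'
:: crevi
$ vault pen p='/letra/zu' c='wasneg'
:: created
$ vault dig p='/sadox/prutrusm'
:: ok
$ vault pen p='/sadox/snude/ge' c='segro'
:: created
$ vault pen p='/letra/zu' c='plusnim'
:: overwrote
$ vault quote p='/sadox/snude/ge'
:: segro
$ vault listout p='/sadox'
:: [mo, prutrusm/, snude/, teprabra]


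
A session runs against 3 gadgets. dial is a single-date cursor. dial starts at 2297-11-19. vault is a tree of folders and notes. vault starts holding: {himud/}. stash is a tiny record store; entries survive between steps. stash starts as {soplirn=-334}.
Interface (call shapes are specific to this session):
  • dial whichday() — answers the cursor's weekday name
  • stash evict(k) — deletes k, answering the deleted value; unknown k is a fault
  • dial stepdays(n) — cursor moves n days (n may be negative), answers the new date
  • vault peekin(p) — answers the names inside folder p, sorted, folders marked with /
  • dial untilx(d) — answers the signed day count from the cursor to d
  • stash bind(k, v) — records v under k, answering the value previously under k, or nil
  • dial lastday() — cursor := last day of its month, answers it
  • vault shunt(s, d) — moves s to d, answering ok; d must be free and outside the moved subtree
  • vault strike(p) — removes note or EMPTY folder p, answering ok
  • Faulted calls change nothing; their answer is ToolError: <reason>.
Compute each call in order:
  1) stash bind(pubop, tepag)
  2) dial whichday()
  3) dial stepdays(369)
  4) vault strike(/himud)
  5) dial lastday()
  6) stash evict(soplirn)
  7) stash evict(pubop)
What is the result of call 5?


Answer: 2298-11-30

Derivation:
I try stash bind on k='pubop', v='tepag', which returns nil.
I invoke dial whichday: Friday.
Using dial stepdays on n='369', — result: 2298-11-23.
I use vault strike on p='/himud', and see ok.
I call dial lastday(), which returns 2298-11-30.
Now I run stash evict on k='soplirn', → -334.
Calling stash evict on k='pubop', and observe tepag.


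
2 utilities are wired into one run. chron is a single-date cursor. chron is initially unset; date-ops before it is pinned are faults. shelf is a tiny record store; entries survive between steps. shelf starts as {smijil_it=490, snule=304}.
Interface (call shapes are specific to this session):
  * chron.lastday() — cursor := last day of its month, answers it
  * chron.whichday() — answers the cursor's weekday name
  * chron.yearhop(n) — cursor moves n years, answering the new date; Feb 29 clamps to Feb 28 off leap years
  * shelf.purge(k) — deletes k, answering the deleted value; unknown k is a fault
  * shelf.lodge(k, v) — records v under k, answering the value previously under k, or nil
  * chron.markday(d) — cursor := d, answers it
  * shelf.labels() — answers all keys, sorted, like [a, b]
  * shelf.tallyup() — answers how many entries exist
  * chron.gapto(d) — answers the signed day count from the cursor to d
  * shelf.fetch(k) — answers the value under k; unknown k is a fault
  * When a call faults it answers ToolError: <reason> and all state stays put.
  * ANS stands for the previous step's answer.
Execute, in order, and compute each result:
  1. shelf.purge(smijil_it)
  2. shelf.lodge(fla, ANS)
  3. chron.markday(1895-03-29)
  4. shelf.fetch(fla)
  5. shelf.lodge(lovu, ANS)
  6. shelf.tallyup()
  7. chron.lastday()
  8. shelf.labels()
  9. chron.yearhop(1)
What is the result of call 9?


Answer: 1896-03-31

Derivation:
I use shelf.purge passing smijil_it, and get 490.
I call shelf.lodge passing fla, ANS: nil.
Calling chron.markday passing 1895-03-29, and observe 1895-03-29.
Then shelf.fetch passing fla, and see 490.
Now I run shelf.lodge passing lovu, ANS, — result: nil.
Using shelf.tallyup, and get 3.
I call chron.lastday, which returns 1895-03-31.
Next I call shelf.labels(): [fla, lovu, snule].
Invoking chron.yearhop passing 1, giving 1896-03-31.


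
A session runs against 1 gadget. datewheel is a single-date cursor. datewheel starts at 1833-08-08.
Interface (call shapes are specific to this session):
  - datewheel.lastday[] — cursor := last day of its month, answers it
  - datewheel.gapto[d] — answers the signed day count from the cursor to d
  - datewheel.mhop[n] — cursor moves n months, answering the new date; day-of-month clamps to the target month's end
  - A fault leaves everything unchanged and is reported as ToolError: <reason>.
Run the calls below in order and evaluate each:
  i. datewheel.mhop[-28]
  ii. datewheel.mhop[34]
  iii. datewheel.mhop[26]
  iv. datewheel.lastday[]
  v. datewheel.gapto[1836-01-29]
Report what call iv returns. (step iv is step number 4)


Calling datewheel.mhop passing n: -28, and see 1831-04-08.
Then datewheel.mhop passing n: 34, and observe 1834-02-08.
I call datewheel.mhop passing n: 26, which returns 1836-04-08.
I use datewheel.lastday(), and get 1836-04-30.
I try datewheel.gapto passing d: 1836-01-29: -92.

Answer: 1836-04-30


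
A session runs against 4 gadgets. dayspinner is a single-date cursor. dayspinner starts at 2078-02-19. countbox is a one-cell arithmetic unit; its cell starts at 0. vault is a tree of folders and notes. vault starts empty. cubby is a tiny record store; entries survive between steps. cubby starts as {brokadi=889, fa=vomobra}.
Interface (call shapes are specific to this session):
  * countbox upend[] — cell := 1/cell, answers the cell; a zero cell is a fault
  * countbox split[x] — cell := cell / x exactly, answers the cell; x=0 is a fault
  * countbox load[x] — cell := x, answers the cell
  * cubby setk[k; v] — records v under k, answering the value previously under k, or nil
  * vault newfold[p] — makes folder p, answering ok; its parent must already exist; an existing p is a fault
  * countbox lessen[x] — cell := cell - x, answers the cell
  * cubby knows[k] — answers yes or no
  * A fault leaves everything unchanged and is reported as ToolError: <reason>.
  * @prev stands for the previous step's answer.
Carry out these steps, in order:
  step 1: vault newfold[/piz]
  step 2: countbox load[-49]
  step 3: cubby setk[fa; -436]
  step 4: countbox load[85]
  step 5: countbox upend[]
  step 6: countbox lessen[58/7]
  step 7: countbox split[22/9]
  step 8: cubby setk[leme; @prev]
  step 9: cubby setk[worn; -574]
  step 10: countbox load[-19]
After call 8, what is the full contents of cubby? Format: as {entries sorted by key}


Answer: {brokadi=889, fa=-436, leme=-44307/13090}

Derivation:
> vault newfold p='/piz'
[out] ok
> countbox load x='-49'
[out] -49
> cubby setk k='fa' v='-436'
[out] vomobra
> countbox load x='85'
[out] 85
> countbox upend
[out] 1/85
> countbox lessen x='58/7'
[out] -4923/595
> countbox split x='22/9'
[out] -44307/13090
> cubby setk k='leme' v='@prev'
[out] nil
> cubby setk k='worn' v='-574'
[out] nil
> countbox load x='-19'
[out] -19


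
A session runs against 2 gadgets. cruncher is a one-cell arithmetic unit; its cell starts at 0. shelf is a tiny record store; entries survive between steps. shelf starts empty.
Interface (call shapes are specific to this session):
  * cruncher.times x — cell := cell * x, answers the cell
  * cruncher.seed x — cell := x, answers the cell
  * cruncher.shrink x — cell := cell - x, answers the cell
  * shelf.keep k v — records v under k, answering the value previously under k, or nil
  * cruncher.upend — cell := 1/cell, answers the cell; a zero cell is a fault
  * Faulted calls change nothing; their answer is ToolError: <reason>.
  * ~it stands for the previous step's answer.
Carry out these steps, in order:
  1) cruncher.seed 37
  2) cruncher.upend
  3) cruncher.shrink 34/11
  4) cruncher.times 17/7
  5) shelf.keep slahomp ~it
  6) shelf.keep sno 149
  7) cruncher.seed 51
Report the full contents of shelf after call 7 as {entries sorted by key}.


>>> cruncher.seed 37
[out] 37
>>> cruncher.upend
[out] 1/37
>>> cruncher.shrink 34/11
[out] -1247/407
>>> cruncher.times 17/7
[out] -21199/2849
>>> shelf.keep slahomp ~it
[out] nil
>>> shelf.keep sno 149
[out] nil
>>> cruncher.seed 51
[out] 51

Answer: {slahomp=-21199/2849, sno=149}


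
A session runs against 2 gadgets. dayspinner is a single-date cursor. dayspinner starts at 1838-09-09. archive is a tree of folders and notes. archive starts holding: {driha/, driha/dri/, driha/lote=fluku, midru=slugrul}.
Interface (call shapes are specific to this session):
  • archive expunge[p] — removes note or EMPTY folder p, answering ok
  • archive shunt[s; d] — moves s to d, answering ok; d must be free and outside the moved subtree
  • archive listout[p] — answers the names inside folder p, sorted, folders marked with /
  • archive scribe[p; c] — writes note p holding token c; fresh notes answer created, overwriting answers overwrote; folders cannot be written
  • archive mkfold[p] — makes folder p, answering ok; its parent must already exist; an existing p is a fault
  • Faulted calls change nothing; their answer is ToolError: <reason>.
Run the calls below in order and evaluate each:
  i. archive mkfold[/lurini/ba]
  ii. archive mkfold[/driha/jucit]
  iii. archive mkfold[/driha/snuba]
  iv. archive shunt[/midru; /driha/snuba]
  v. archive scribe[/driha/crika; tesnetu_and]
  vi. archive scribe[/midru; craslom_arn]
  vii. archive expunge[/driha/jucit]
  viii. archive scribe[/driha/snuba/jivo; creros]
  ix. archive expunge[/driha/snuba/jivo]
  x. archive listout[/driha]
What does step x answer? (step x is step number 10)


==> archive mkfold(p=/lurini/ba)
<== ToolError: no parent
==> archive mkfold(p=/driha/jucit)
<== ok
==> archive mkfold(p=/driha/snuba)
<== ok
==> archive shunt(s=/midru, d=/driha/snuba)
<== ToolError: exists
==> archive scribe(p=/driha/crika, c=tesnetu_and)
<== created
==> archive scribe(p=/midru, c=craslom_arn)
<== overwrote
==> archive expunge(p=/driha/jucit)
<== ok
==> archive scribe(p=/driha/snuba/jivo, c=creros)
<== created
==> archive expunge(p=/driha/snuba/jivo)
<== ok
==> archive listout(p=/driha)
<== [crika, dri/, lote, snuba/]

Answer: [crika, dri/, lote, snuba/]


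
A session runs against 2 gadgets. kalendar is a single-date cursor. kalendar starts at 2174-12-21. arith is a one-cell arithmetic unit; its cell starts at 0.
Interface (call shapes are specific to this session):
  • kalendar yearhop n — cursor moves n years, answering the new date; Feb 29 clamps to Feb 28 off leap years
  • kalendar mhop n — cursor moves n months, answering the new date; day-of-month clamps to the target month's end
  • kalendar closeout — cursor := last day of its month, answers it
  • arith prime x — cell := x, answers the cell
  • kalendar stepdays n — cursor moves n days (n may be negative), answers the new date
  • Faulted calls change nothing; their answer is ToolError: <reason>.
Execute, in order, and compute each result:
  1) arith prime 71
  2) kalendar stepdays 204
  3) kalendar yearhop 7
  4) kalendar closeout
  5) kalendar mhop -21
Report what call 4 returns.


-- 1. arith prime(71) => 71
-- 2. kalendar stepdays(204) => 2175-07-13
-- 3. kalendar yearhop(7) => 2182-07-13
-- 4. kalendar closeout() => 2182-07-31
-- 5. kalendar mhop(-21) => 2180-10-31

Answer: 2182-07-31


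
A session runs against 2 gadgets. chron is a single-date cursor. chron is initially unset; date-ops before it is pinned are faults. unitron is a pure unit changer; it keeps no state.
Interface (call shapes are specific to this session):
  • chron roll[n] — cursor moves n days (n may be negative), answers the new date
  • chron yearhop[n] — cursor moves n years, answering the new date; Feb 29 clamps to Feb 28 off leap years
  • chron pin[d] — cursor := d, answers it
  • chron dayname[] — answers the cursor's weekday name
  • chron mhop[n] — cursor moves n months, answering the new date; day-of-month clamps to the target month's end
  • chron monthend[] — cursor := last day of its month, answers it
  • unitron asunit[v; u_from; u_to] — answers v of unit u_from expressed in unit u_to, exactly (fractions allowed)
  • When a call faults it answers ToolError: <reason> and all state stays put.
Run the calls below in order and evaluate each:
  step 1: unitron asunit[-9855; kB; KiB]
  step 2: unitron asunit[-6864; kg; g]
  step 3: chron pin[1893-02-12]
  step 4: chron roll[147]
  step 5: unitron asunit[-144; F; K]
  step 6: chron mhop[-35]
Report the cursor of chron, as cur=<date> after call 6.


Answer: cur=1890-08-09

Derivation:
CALL unitron asunit[v='-9855'; u_from='kB'; u_to='KiB']
RET  -1231875/128
CALL unitron asunit[v='-6864'; u_from='kg'; u_to='g']
RET  -6864000
CALL chron pin[d='1893-02-12']
RET  1893-02-12
CALL chron roll[n='147']
RET  1893-07-09
CALL unitron asunit[v='-144'; u_from='F'; u_to='K']
RET  31567/180
CALL chron mhop[n='-35']
RET  1890-08-09


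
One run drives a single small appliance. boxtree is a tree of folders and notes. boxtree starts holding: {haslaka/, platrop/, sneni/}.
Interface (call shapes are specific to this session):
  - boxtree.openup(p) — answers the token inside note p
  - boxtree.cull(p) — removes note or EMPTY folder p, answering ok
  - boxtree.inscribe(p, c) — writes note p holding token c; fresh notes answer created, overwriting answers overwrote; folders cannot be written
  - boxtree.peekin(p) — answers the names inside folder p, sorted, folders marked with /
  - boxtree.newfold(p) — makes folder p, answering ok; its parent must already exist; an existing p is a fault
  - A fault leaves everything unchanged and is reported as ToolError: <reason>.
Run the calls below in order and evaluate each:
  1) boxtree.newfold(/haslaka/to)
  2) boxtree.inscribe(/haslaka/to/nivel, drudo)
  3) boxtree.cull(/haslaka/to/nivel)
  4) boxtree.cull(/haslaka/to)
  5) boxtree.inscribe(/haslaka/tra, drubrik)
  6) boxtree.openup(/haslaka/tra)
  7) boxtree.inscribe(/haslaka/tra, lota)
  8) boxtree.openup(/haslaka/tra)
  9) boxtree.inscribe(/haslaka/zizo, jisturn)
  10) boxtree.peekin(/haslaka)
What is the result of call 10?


Answer: [tra, zizo]

Derivation:
I run boxtree.newfold passing p=/haslaka/to, → ok.
I use boxtree.inscribe passing p=/haslaka/to/nivel, c=drudo, and get created.
I run boxtree.cull passing p=/haslaka/to/nivel, which returns ok.
Invoking boxtree.cull passing p=/haslaka/to, → ok.
I invoke boxtree.inscribe passing p=/haslaka/tra, c=drubrik, giving created.
I invoke boxtree.openup passing p=/haslaka/tra: drubrik.
Then boxtree.inscribe passing p=/haslaka/tra, c=lota, which returns overwrote.
Calling boxtree.openup passing p=/haslaka/tra, yielding lota.
Next I call boxtree.inscribe passing p=/haslaka/zizo, c=jisturn, and observe created.
I invoke boxtree.peekin passing p=/haslaka: [tra, zizo].


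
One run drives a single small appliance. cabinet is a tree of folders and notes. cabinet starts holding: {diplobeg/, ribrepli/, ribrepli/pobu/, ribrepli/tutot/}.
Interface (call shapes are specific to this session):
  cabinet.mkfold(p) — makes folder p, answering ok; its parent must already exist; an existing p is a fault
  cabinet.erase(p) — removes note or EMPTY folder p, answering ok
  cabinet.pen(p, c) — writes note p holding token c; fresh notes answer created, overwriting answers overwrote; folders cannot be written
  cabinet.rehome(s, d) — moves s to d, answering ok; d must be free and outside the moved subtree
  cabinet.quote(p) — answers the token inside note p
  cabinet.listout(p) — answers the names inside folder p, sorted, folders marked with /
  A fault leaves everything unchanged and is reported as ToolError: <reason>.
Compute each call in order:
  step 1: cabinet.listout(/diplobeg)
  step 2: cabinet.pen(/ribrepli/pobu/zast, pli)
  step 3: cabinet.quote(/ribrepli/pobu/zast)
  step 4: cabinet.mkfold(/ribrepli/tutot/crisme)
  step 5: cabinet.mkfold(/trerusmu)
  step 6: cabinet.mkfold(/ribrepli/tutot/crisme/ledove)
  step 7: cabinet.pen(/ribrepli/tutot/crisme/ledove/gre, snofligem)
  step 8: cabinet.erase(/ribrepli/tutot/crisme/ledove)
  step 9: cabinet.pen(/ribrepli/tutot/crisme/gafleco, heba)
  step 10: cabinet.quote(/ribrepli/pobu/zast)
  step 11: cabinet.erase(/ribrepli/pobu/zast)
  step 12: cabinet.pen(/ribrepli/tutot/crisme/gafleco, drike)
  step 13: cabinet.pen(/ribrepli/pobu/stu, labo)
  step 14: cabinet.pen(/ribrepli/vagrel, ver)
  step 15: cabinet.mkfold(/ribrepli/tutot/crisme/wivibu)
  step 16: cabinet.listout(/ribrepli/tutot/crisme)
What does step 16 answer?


Answer: [gafleco, ledove/, wivibu/]

Derivation:
> cabinet.listout /diplobeg
= []
> cabinet.pen /ribrepli/pobu/zast pli
= created
> cabinet.quote /ribrepli/pobu/zast
= pli
> cabinet.mkfold /ribrepli/tutot/crisme
= ok
> cabinet.mkfold /trerusmu
= ok
> cabinet.mkfold /ribrepli/tutot/crisme/ledove
= ok
> cabinet.pen /ribrepli/tutot/crisme/ledove/gre snofligem
= created
> cabinet.erase /ribrepli/tutot/crisme/ledove
= ToolError: not empty
> cabinet.pen /ribrepli/tutot/crisme/gafleco heba
= created
> cabinet.quote /ribrepli/pobu/zast
= pli
> cabinet.erase /ribrepli/pobu/zast
= ok
> cabinet.pen /ribrepli/tutot/crisme/gafleco drike
= overwrote
> cabinet.pen /ribrepli/pobu/stu labo
= created
> cabinet.pen /ribrepli/vagrel ver
= created
> cabinet.mkfold /ribrepli/tutot/crisme/wivibu
= ok
> cabinet.listout /ribrepli/tutot/crisme
= [gafleco, ledove/, wivibu/]


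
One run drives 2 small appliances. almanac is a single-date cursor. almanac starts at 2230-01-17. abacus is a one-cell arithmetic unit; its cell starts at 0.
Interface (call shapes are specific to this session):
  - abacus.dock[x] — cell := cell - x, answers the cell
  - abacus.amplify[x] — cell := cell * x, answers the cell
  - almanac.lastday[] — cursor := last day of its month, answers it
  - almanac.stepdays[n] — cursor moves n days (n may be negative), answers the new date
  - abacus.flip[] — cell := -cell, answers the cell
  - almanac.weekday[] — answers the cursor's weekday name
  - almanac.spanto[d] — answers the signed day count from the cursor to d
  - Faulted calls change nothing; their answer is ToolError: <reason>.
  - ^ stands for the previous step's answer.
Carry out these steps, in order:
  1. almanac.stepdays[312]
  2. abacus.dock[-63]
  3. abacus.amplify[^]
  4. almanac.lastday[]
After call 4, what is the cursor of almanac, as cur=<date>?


// 1. almanac.stepdays(n→312) => 2230-11-25
// 2. abacus.dock(x→-63) => 63
// 3. abacus.amplify(x→^) => 3969
// 4. almanac.lastday() => 2230-11-30

Answer: cur=2230-11-30


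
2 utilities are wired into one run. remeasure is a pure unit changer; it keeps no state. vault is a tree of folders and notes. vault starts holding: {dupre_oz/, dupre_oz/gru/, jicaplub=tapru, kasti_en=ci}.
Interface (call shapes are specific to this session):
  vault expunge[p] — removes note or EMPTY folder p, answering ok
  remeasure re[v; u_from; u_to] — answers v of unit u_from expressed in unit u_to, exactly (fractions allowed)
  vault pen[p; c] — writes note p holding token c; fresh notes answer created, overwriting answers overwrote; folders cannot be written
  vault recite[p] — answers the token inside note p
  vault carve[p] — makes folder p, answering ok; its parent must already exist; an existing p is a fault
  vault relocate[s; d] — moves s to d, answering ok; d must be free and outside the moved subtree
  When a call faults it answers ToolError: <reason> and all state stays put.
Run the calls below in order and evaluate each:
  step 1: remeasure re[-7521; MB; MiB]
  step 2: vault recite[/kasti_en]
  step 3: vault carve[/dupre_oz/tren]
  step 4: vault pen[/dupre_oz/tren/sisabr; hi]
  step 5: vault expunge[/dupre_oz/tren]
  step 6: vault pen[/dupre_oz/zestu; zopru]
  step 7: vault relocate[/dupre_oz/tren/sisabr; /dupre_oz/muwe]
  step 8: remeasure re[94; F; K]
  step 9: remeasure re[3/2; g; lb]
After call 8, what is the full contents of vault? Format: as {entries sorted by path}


Then remeasure re(v='-7521', u_from='MB', u_to='MiB'), — result: -117515625/16384.
Invoking vault recite(p='/kasti_en'), yielding ci.
Next I call vault carve(p='/dupre_oz/tren'): ok.
Using vault pen(p='/dupre_oz/tren/sisabr', c='hi'), — result: created.
I try vault expunge(p='/dupre_oz/tren'): ToolError: not empty.
Then vault pen(p='/dupre_oz/zestu', c='zopru'): created.
I invoke vault relocate(s='/dupre_oz/tren/sisabr', d='/dupre_oz/muwe'), and see ok.
I call remeasure re(v='94', u_from='F', u_to='K'), giving 55367/180.
Then remeasure re(v='3/2', u_from='g', u_to='lb'), giving 150000/45359237.

Answer: {dupre_oz/, dupre_oz/gru/, dupre_oz/muwe=hi, dupre_oz/tren/, dupre_oz/zestu=zopru, jicaplub=tapru, kasti_en=ci}


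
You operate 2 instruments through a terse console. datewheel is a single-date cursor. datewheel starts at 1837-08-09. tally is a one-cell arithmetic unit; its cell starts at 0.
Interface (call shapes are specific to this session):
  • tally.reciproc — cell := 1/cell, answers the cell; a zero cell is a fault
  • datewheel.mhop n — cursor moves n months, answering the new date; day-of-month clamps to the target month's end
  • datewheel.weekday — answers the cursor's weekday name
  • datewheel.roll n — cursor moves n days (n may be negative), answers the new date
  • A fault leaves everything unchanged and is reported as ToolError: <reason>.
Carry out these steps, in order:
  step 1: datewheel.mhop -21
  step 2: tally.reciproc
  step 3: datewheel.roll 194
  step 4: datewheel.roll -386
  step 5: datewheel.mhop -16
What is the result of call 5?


[in] datewheel.mhop n=-21
[out] 1835-11-09
[in] tally.reciproc
[out] ToolError: reciprocal of zero
[in] datewheel.roll n=194
[out] 1836-05-21
[in] datewheel.roll n=-386
[out] 1835-05-01
[in] datewheel.mhop n=-16
[out] 1834-01-01

Answer: 1834-01-01


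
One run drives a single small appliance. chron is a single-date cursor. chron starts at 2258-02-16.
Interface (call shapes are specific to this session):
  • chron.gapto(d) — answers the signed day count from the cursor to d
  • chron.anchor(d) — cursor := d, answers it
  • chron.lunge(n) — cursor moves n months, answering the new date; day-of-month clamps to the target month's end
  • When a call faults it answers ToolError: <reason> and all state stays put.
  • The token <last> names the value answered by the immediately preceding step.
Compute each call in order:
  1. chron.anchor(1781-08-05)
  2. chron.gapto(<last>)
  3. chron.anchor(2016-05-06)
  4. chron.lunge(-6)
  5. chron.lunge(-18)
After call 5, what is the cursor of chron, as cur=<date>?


% chron.anchor d=1781-08-05
= 1781-08-05
% chron.gapto d=<last>
= 0
% chron.anchor d=2016-05-06
= 2016-05-06
% chron.lunge n=-6
= 2015-11-06
% chron.lunge n=-18
= 2014-05-06

Answer: cur=2014-05-06


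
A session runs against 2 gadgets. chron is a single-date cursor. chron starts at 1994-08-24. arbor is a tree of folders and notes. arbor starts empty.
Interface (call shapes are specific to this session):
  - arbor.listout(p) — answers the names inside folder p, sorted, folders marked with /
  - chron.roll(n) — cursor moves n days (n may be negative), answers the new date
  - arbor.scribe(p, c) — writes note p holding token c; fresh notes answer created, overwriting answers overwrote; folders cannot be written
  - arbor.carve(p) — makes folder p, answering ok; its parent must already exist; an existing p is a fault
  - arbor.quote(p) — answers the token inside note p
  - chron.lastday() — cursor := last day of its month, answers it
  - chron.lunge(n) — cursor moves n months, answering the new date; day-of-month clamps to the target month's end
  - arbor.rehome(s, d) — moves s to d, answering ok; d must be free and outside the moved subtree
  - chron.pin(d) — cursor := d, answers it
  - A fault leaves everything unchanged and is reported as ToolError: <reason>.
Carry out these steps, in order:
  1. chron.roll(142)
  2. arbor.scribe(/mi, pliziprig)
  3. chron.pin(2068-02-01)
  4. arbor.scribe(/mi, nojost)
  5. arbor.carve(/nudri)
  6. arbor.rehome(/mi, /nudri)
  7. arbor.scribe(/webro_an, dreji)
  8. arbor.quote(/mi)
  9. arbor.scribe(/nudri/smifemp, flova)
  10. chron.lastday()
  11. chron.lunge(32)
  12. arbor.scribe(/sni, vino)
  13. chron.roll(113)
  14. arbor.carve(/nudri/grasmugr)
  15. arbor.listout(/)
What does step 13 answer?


CALL roll[142]
RET  1995-01-13
CALL scribe[/mi; pliziprig]
RET  created
CALL pin[2068-02-01]
RET  2068-02-01
CALL scribe[/mi; nojost]
RET  overwrote
CALL carve[/nudri]
RET  ok
CALL rehome[/mi; /nudri]
RET  ToolError: exists
CALL scribe[/webro_an; dreji]
RET  created
CALL quote[/mi]
RET  nojost
CALL scribe[/nudri/smifemp; flova]
RET  created
CALL lastday[]
RET  2068-02-29
CALL lunge[32]
RET  2070-10-29
CALL scribe[/sni; vino]
RET  created
CALL roll[113]
RET  2071-02-19
CALL carve[/nudri/grasmugr]
RET  ok
CALL listout[/]
RET  [mi, nudri/, sni, webro_an]

Answer: 2071-02-19
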